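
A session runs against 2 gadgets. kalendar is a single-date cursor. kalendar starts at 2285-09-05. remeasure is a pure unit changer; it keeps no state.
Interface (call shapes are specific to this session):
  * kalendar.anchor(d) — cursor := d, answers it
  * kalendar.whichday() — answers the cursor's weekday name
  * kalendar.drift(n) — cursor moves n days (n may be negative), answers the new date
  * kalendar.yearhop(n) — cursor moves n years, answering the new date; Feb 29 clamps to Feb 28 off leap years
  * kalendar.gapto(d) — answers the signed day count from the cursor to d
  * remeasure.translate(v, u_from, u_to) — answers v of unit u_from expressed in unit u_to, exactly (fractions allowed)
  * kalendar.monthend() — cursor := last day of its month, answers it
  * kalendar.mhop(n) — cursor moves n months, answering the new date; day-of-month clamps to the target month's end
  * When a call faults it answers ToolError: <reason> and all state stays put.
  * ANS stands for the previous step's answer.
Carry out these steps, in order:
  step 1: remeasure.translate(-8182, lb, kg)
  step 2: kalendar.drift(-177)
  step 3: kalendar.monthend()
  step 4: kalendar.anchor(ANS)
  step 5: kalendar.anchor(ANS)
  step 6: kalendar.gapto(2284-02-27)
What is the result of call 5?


Step: remeasure.translate[v=-8182; u_from=lb; u_to=kg]
Result: -185564638567/50000000
Step: kalendar.drift[n=-177]
Result: 2285-03-12
Step: kalendar.monthend[]
Result: 2285-03-31
Step: kalendar.anchor[d=ANS]
Result: 2285-03-31
Step: kalendar.anchor[d=ANS]
Result: 2285-03-31
Step: kalendar.gapto[d=2284-02-27]
Result: -398

Answer: 2285-03-31


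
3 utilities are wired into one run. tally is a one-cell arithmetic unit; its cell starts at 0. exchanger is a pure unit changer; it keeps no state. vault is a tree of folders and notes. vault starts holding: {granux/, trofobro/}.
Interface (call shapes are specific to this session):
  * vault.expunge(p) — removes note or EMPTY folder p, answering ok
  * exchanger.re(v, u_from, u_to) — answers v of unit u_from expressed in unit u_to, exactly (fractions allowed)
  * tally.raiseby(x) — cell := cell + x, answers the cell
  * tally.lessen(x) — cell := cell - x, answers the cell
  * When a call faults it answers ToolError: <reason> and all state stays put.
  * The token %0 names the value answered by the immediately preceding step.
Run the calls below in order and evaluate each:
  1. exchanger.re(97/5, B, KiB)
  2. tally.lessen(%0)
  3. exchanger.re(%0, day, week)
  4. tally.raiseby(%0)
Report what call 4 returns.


~$ exchanger.re v=97/5 u_from=B u_to=KiB
[out] 97/5120
~$ tally.lessen x=%0
[out] -97/5120
~$ exchanger.re v=%0 u_from=day u_to=week
[out] -97/35840
~$ tally.raiseby x=%0
[out] -97/4480

Answer: -97/4480


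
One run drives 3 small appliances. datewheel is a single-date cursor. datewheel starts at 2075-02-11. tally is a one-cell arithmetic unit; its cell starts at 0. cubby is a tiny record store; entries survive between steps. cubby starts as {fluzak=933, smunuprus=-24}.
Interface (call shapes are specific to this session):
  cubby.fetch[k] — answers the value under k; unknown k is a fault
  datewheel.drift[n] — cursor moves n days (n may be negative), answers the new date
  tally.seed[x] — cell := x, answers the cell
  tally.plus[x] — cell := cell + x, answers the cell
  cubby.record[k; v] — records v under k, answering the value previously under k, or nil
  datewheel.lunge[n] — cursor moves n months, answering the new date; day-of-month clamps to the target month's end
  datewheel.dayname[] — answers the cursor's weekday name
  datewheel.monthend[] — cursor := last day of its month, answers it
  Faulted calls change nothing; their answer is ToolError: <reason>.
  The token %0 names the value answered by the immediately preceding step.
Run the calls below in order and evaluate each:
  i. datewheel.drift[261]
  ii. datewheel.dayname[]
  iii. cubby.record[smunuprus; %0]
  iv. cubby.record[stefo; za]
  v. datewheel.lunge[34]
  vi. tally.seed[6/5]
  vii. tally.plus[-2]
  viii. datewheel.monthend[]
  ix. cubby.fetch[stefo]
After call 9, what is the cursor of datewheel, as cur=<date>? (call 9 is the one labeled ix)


Answer: cur=2078-08-31

Derivation:
Invoking drift passing n=261, — result: 2075-10-30.
I invoke dayname, which returns Wednesday.
Using record passing k=smunuprus, v=%0, giving -24.
I run record passing k=stefo, v=za, giving nil.
Invoking lunge passing n=34, and observe 2078-08-30.
I call seed passing x=6/5, giving 6/5.
Then plus passing x=-2, and get -4/5.
I use monthend, and observe 2078-08-31.
I try fetch passing k=stefo, which returns za.


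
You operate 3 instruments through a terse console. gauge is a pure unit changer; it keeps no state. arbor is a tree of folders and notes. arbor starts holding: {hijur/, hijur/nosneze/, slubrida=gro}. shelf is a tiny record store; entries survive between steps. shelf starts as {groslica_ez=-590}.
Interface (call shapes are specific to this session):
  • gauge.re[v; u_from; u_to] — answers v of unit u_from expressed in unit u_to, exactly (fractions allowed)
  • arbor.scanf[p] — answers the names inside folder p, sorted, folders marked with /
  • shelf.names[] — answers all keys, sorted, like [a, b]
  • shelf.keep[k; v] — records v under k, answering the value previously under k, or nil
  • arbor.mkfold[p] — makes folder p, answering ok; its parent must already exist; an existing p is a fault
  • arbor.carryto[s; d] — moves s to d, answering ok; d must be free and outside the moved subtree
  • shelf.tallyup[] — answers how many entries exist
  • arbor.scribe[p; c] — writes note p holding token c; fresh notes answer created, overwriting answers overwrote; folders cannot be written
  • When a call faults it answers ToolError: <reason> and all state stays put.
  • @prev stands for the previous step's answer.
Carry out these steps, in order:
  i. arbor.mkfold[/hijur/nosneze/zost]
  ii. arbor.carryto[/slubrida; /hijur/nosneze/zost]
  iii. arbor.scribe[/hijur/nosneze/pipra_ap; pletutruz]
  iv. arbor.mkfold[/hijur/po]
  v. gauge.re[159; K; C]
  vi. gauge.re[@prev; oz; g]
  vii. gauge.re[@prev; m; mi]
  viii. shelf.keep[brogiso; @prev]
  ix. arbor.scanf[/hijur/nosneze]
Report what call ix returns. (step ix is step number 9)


;; 1. mkfold(/hijur/nosneze/zost) : ok
;; 2. carryto(/slubrida, /hijur/nosneze/zost) : ToolError: exists
;; 3. scribe(/hijur/nosneze/pipra_ap, pletutruz) : created
;; 4. mkfold(/hijur/po) : ok
;; 5. re(159, K, C) : -2283/20
;; 6. re(@prev, oz, g) : -103555138071/32000000
;; 7. re(@prev, m, mi) : -3138034487/1560576000
;; 8. keep(brogiso, @prev) : nil
;; 9. scanf(/hijur/nosneze) : [pipra_ap, zost/]

Answer: [pipra_ap, zost/]


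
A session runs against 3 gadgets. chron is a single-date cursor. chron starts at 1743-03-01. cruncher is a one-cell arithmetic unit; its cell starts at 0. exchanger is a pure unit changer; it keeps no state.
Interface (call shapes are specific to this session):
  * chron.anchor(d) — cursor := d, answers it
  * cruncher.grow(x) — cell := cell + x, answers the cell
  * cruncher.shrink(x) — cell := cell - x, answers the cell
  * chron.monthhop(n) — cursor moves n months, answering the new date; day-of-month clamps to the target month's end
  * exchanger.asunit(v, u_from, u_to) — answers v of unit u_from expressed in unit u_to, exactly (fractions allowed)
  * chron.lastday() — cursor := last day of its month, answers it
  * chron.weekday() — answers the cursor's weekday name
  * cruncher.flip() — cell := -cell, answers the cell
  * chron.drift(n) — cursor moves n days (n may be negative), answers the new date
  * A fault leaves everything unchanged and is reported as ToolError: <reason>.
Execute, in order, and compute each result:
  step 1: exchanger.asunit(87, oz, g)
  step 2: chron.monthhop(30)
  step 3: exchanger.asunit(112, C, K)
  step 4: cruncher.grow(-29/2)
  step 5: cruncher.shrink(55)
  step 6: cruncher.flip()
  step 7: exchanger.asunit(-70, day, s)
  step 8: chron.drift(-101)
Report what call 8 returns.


Answer: 1745-05-23

Derivation:
! asunit(v='87', u_from='oz', u_to='g') -> 3946253619/1600000
! monthhop(n='30') -> 1745-09-01
! asunit(v='112', u_from='C', u_to='K') -> 7703/20
! grow(x='-29/2') -> -29/2
! shrink(x='55') -> -139/2
! flip() -> 139/2
! asunit(v='-70', u_from='day', u_to='s') -> -6048000
! drift(n='-101') -> 1745-05-23


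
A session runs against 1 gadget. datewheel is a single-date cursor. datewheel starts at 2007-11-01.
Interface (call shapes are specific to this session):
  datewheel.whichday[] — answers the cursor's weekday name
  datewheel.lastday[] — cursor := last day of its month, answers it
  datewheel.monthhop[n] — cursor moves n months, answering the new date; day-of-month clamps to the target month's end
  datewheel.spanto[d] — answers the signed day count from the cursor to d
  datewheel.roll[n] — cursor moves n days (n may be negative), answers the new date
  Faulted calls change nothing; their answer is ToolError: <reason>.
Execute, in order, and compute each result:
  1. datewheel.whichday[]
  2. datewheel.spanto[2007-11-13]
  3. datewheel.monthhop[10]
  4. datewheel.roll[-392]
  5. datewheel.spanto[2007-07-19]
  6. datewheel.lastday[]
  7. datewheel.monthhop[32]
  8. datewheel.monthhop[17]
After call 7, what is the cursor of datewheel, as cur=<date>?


Answer: cur=2010-04-30

Derivation:
// datewheel.whichday() == Thursday
// datewheel.spanto(2007-11-13) == 12
// datewheel.monthhop(10) == 2008-09-01
// datewheel.roll(-392) == 2007-08-06
// datewheel.spanto(2007-07-19) == -18
// datewheel.lastday() == 2007-08-31
// datewheel.monthhop(32) == 2010-04-30
// datewheel.monthhop(17) == 2011-09-30


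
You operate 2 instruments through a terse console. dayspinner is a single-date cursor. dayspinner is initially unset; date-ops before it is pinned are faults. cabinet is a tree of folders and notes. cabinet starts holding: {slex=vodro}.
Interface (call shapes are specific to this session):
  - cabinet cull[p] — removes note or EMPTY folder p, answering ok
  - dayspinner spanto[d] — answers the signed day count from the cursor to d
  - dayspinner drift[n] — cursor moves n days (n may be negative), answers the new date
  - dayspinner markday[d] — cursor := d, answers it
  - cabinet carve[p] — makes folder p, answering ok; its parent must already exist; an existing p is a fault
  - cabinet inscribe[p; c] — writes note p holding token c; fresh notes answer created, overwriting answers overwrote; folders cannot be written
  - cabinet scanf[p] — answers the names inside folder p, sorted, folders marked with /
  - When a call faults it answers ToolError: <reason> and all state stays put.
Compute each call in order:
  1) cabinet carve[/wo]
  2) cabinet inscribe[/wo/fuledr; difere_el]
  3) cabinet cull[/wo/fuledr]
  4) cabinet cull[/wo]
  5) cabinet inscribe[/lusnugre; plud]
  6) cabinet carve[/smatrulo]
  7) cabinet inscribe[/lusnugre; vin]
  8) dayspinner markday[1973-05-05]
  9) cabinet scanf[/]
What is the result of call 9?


CALL cabinet carve[p: /wo]
RET  ok
CALL cabinet inscribe[p: /wo/fuledr; c: difere_el]
RET  created
CALL cabinet cull[p: /wo/fuledr]
RET  ok
CALL cabinet cull[p: /wo]
RET  ok
CALL cabinet inscribe[p: /lusnugre; c: plud]
RET  created
CALL cabinet carve[p: /smatrulo]
RET  ok
CALL cabinet inscribe[p: /lusnugre; c: vin]
RET  overwrote
CALL dayspinner markday[d: 1973-05-05]
RET  1973-05-05
CALL cabinet scanf[p: /]
RET  [lusnugre, slex, smatrulo/]

Answer: [lusnugre, slex, smatrulo/]


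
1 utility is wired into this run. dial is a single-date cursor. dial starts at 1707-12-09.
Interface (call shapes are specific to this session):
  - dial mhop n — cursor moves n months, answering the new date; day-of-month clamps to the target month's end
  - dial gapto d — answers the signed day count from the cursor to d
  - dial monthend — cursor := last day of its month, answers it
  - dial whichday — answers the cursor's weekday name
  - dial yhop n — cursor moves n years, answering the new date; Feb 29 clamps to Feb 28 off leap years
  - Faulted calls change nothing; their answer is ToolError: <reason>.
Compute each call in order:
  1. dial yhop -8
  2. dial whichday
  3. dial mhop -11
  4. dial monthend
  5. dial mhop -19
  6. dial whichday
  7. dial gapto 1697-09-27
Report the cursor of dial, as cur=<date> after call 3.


Answer: cur=1699-01-09

Derivation:
$ dial yhop n: -8
:: 1699-12-09
$ dial whichday
:: Wednesday
$ dial mhop n: -11
:: 1699-01-09
$ dial monthend
:: 1699-01-31
$ dial mhop n: -19
:: 1697-06-30
$ dial whichday
:: Sunday
$ dial gapto d: 1697-09-27
:: 89


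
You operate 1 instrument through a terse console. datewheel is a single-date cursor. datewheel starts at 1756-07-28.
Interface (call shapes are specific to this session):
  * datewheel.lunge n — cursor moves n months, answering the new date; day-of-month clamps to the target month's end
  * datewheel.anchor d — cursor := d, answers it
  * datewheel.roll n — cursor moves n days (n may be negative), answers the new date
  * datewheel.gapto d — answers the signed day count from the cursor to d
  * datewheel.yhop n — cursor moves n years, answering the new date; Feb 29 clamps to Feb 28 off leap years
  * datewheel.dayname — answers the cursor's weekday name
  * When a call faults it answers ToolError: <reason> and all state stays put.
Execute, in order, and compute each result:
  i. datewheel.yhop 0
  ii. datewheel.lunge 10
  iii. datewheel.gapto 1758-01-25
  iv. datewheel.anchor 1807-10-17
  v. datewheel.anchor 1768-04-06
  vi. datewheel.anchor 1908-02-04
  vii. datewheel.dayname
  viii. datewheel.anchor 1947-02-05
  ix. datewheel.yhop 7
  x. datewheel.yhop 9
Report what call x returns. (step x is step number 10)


Answer: 1963-02-05

Derivation:
→ datewheel.yhop(n='0')
← 1756-07-28
→ datewheel.lunge(n='10')
← 1757-05-28
→ datewheel.gapto(d='1758-01-25')
← 242
→ datewheel.anchor(d='1807-10-17')
← 1807-10-17
→ datewheel.anchor(d='1768-04-06')
← 1768-04-06
→ datewheel.anchor(d='1908-02-04')
← 1908-02-04
→ datewheel.dayname()
← Tuesday
→ datewheel.anchor(d='1947-02-05')
← 1947-02-05
→ datewheel.yhop(n='7')
← 1954-02-05
→ datewheel.yhop(n='9')
← 1963-02-05


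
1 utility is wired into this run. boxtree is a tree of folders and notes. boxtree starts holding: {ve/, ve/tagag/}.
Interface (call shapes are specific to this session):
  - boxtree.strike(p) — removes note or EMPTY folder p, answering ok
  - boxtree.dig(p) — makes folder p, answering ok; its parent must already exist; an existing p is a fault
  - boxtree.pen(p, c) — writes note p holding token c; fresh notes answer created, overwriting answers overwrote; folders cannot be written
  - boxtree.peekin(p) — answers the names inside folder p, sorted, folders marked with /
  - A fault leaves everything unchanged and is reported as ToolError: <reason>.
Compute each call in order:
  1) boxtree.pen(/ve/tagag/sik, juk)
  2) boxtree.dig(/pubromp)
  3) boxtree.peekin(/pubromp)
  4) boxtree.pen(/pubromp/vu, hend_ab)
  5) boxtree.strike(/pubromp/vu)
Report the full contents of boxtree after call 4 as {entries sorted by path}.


→ boxtree.pen(p: /ve/tagag/sik, c: juk)
← created
→ boxtree.dig(p: /pubromp)
← ok
→ boxtree.peekin(p: /pubromp)
← []
→ boxtree.pen(p: /pubromp/vu, c: hend_ab)
← created
→ boxtree.strike(p: /pubromp/vu)
← ok

Answer: {pubromp/, pubromp/vu=hend_ab, ve/, ve/tagag/, ve/tagag/sik=juk}


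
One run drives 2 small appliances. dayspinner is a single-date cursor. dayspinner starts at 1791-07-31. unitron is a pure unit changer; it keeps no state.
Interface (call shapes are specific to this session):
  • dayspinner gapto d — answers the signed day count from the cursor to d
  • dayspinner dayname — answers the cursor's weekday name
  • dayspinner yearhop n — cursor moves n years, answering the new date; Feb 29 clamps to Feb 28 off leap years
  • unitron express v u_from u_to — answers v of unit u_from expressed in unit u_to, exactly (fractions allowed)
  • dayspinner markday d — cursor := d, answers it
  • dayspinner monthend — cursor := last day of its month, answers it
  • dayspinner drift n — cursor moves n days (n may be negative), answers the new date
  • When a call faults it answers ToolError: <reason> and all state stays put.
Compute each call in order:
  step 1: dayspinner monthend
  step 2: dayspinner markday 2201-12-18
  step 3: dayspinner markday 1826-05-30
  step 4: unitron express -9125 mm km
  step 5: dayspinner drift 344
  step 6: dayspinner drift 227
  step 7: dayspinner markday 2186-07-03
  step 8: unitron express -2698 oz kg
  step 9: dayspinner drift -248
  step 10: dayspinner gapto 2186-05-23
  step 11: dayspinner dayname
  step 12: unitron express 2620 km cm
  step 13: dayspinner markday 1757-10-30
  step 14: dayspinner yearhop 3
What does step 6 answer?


Answer: 1827-12-22

Derivation:
% dayspinner monthend
[out] 1791-07-31
% dayspinner markday d=2201-12-18
[out] 2201-12-18
% dayspinner markday d=1826-05-30
[out] 1826-05-30
% unitron express v=-9125 u_from=mm u_to=km
[out] -73/8000
% dayspinner drift n=344
[out] 1827-05-09
% dayspinner drift n=227
[out] 1827-12-22
% dayspinner markday d=2186-07-03
[out] 2186-07-03
% unitron express v=-2698 u_from=oz u_to=kg
[out] -61189610713/800000000
% dayspinner drift n=-248
[out] 2185-10-28
% dayspinner gapto d=2186-05-23
[out] 207
% dayspinner dayname
[out] Friday
% unitron express v=2620 u_from=km u_to=cm
[out] 262000000
% dayspinner markday d=1757-10-30
[out] 1757-10-30
% dayspinner yearhop n=3
[out] 1760-10-30


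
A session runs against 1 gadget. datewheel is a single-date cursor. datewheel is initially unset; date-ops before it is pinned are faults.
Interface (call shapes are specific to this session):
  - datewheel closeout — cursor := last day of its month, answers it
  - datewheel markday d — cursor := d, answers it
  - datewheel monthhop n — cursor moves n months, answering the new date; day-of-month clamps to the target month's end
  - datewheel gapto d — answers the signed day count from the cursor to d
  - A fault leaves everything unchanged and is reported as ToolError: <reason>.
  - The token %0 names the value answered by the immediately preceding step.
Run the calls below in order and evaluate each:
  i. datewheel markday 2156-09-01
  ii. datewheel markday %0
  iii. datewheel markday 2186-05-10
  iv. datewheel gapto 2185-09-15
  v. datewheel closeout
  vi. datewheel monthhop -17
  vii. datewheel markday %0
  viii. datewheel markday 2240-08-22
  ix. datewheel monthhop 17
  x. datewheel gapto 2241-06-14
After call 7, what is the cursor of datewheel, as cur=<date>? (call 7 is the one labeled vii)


I try datewheel markday with d: 2156-09-01, → 2156-09-01.
I use datewheel markday with d: %0, giving 2156-09-01.
Invoking datewheel markday with d: 2186-05-10, which returns 2186-05-10.
I run datewheel gapto with d: 2185-09-15, — result: -237.
I run datewheel closeout(): 2186-05-31.
Now I run datewheel monthhop with n: -17, → 2184-12-31.
Invoking datewheel markday with d: %0, which returns 2184-12-31.
I use datewheel markday with d: 2240-08-22, → 2240-08-22.
Next I call datewheel monthhop with n: 17, giving 2242-01-22.
Invoking datewheel gapto with d: 2241-06-14, → -222.

Answer: cur=2184-12-31


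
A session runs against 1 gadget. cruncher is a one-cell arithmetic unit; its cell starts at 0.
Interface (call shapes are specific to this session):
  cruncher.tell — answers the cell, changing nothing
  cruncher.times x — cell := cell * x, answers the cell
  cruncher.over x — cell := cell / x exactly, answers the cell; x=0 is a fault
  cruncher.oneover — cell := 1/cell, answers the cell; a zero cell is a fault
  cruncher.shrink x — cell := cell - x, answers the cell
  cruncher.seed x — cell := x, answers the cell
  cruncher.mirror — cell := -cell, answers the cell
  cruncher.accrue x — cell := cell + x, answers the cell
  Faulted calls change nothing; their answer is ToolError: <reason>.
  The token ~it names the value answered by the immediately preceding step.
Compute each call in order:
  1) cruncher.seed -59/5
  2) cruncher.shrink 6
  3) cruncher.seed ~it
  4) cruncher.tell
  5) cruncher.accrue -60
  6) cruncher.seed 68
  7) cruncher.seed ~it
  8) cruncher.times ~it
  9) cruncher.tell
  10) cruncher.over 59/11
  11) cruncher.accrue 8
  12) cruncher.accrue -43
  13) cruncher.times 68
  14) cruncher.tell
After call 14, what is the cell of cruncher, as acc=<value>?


Answer: acc=3318332/59

Derivation:
>>> seed x→-59/5
[out] -59/5
>>> shrink x→6
[out] -89/5
>>> seed x→~it
[out] -89/5
>>> tell
[out] -89/5
>>> accrue x→-60
[out] -389/5
>>> seed x→68
[out] 68
>>> seed x→~it
[out] 68
>>> times x→~it
[out] 4624
>>> tell
[out] 4624
>>> over x→59/11
[out] 50864/59
>>> accrue x→8
[out] 51336/59
>>> accrue x→-43
[out] 48799/59
>>> times x→68
[out] 3318332/59
>>> tell
[out] 3318332/59


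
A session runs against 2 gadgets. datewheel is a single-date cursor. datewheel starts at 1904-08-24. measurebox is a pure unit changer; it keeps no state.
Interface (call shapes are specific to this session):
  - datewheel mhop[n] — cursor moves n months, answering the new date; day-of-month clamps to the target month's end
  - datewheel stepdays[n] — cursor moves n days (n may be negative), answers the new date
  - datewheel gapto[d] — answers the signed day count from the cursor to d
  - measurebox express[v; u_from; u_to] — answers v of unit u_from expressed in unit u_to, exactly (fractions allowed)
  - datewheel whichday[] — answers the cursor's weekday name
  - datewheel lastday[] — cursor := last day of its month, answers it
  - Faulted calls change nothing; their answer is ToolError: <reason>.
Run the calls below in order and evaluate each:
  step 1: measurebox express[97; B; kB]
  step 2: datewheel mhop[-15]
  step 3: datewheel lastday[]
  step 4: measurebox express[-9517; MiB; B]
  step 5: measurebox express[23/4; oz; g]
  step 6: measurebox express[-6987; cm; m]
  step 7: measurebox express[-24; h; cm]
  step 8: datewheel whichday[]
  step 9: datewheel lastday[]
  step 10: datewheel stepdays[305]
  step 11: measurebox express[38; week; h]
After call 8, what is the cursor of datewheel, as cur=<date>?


! measurebox express(v→97, u_from→B, u_to→kB) => 97/1000
! datewheel mhop(n→-15) => 1903-05-24
! datewheel lastday() => 1903-05-31
! measurebox express(v→-9517, u_from→MiB, u_to→B) => -9979297792
! measurebox express(v→23/4, u_from→oz, u_to→g) => 1043262451/6400000
! measurebox express(v→-6987, u_from→cm, u_to→m) => -6987/100
! measurebox express(v→-24, u_from→h, u_to→cm) => ToolError: incompatible units
! datewheel whichday() => Sunday
! datewheel lastday() => 1903-05-31
! datewheel stepdays(n→305) => 1904-03-31
! measurebox express(v→38, u_from→week, u_to→h) => 6384

Answer: cur=1903-05-31


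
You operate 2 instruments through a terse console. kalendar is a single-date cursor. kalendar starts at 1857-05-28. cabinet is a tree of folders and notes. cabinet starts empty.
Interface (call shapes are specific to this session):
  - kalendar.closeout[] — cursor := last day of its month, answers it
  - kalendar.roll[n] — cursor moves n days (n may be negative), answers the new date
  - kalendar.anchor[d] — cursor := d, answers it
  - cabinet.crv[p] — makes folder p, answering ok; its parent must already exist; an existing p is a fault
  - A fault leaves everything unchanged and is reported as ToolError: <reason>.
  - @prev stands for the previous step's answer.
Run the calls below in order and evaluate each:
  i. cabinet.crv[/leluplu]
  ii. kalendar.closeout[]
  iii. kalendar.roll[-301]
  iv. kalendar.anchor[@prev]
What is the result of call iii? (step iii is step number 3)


Answer: 1856-08-03

Derivation:
==> crv(/leluplu)
<== ok
==> closeout()
<== 1857-05-31
==> roll(-301)
<== 1856-08-03
==> anchor(@prev)
<== 1856-08-03


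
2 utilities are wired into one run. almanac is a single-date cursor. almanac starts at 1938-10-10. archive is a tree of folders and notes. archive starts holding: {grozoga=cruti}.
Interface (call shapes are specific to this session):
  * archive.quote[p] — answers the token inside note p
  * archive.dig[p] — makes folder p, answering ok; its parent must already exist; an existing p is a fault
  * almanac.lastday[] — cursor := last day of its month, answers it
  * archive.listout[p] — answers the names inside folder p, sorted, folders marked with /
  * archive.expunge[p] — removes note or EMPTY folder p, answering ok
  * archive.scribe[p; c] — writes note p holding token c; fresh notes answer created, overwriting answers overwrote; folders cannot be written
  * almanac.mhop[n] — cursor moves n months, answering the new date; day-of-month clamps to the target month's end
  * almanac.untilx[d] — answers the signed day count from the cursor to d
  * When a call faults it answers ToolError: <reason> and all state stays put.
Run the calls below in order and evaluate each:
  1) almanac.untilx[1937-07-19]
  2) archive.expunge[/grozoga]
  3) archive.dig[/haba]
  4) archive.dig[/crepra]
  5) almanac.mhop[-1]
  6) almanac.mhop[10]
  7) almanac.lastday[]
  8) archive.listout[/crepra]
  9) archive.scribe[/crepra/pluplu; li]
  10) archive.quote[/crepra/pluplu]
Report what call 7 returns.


$ almanac.untilx d=1937-07-19
  -448
$ archive.expunge p=/grozoga
  ok
$ archive.dig p=/haba
  ok
$ archive.dig p=/crepra
  ok
$ almanac.mhop n=-1
  1938-09-10
$ almanac.mhop n=10
  1939-07-10
$ almanac.lastday
  1939-07-31
$ archive.listout p=/crepra
  []
$ archive.scribe p=/crepra/pluplu c=li
  created
$ archive.quote p=/crepra/pluplu
  li

Answer: 1939-07-31


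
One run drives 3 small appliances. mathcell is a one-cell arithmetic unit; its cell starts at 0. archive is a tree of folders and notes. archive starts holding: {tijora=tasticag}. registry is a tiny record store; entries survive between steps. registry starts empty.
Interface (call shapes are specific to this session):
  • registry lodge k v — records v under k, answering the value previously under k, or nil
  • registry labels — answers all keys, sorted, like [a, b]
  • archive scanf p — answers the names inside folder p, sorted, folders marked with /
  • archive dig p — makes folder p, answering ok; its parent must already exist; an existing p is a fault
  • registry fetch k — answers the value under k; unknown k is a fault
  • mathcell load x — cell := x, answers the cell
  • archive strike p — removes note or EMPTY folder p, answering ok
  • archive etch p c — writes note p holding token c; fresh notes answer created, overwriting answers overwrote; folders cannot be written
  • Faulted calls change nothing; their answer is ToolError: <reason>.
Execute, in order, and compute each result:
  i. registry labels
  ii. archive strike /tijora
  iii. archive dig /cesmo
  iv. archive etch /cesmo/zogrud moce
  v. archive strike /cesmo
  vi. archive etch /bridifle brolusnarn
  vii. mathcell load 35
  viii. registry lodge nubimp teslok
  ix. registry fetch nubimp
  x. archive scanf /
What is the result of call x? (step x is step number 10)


;; 1. registry labels() ~> []
;; 2. archive strike(p='/tijora') ~> ok
;; 3. archive dig(p='/cesmo') ~> ok
;; 4. archive etch(p='/cesmo/zogrud', c='moce') ~> created
;; 5. archive strike(p='/cesmo') ~> ToolError: not empty
;; 6. archive etch(p='/bridifle', c='brolusnarn') ~> created
;; 7. mathcell load(x='35') ~> 35
;; 8. registry lodge(k='nubimp', v='teslok') ~> nil
;; 9. registry fetch(k='nubimp') ~> teslok
;; 10. archive scanf(p='/') ~> [bridifle, cesmo/]

Answer: [bridifle, cesmo/]


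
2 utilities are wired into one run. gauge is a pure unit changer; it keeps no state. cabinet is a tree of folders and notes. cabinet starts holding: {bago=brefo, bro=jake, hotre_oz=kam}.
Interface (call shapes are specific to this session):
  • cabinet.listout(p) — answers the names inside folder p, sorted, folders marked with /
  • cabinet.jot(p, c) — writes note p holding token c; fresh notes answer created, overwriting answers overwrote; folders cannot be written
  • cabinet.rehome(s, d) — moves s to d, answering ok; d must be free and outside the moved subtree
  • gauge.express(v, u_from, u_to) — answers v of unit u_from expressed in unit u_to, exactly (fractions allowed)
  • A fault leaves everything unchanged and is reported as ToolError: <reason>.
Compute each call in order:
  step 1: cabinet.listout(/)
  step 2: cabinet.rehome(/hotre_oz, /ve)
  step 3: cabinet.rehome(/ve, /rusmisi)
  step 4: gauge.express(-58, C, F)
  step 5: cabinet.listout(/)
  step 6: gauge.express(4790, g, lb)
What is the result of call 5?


Answer: [bago, bro, rusmisi]

Derivation:
Do: cabinet.listout[p='/']
See: [bago, bro, hotre_oz]
Do: cabinet.rehome[s='/hotre_oz'; d='/ve']
See: ok
Do: cabinet.rehome[s='/ve'; d='/rusmisi']
See: ok
Do: gauge.express[v='-58'; u_from='C'; u_to='F']
See: -362/5
Do: cabinet.listout[p='/']
See: [bago, bro, rusmisi]
Do: gauge.express[v='4790'; u_from='g'; u_to='lb']
See: 479000000/45359237


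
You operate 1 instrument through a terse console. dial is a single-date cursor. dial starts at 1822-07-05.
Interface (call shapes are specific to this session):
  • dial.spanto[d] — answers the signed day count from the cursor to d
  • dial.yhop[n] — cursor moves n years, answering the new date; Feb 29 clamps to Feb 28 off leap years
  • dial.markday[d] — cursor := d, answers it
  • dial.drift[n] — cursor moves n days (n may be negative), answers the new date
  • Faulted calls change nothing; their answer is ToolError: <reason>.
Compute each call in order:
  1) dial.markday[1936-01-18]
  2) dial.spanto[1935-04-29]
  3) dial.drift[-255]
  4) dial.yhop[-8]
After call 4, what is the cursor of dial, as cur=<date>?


$ dial.markday d='1936-01-18'
= 1936-01-18
$ dial.spanto d='1935-04-29'
= -264
$ dial.drift n='-255'
= 1935-05-08
$ dial.yhop n='-8'
= 1927-05-08

Answer: cur=1927-05-08


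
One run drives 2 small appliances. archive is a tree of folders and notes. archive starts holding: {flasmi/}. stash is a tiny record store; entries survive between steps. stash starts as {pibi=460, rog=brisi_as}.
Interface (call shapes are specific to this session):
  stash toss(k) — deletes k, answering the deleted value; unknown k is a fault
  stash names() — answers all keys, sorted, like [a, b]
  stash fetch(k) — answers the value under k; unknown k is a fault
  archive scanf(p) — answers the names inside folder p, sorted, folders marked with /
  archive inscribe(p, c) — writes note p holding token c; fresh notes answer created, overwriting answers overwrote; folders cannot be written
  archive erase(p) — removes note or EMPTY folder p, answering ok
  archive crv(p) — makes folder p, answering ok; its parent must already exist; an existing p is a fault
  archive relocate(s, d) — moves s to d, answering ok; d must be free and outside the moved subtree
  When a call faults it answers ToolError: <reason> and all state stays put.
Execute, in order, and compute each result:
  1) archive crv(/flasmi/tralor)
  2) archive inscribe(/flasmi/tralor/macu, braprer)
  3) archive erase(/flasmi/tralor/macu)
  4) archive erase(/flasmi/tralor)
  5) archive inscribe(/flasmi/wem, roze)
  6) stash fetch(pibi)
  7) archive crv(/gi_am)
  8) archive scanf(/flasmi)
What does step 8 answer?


Act: archive crv[p→/flasmi/tralor]
Obs: ok
Act: archive inscribe[p→/flasmi/tralor/macu; c→braprer]
Obs: created
Act: archive erase[p→/flasmi/tralor/macu]
Obs: ok
Act: archive erase[p→/flasmi/tralor]
Obs: ok
Act: archive inscribe[p→/flasmi/wem; c→roze]
Obs: created
Act: stash fetch[k→pibi]
Obs: 460
Act: archive crv[p→/gi_am]
Obs: ok
Act: archive scanf[p→/flasmi]
Obs: [wem]

Answer: [wem]


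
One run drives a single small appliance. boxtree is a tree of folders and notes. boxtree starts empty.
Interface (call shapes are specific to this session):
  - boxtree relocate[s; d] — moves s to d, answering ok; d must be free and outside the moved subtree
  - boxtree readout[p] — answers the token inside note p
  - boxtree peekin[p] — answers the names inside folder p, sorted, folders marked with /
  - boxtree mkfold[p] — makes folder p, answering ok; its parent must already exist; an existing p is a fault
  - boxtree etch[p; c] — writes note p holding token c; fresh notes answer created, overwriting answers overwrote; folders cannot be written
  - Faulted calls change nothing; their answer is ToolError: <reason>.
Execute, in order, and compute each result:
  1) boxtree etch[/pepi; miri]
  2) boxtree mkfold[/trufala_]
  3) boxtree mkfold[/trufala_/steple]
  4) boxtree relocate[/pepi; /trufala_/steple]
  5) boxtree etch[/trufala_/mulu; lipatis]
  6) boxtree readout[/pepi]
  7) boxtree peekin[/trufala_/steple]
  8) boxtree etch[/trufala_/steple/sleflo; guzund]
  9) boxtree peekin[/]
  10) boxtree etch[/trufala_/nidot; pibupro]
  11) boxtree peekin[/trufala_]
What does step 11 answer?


Answer: [mulu, nidot, steple/]

Derivation:
$ boxtree etch p=/pepi c=miri
  created
$ boxtree mkfold p=/trufala_
  ok
$ boxtree mkfold p=/trufala_/steple
  ok
$ boxtree relocate s=/pepi d=/trufala_/steple
  ToolError: exists
$ boxtree etch p=/trufala_/mulu c=lipatis
  created
$ boxtree readout p=/pepi
  miri
$ boxtree peekin p=/trufala_/steple
  []
$ boxtree etch p=/trufala_/steple/sleflo c=guzund
  created
$ boxtree peekin p=/
  [pepi, trufala_/]
$ boxtree etch p=/trufala_/nidot c=pibupro
  created
$ boxtree peekin p=/trufala_
  [mulu, nidot, steple/]


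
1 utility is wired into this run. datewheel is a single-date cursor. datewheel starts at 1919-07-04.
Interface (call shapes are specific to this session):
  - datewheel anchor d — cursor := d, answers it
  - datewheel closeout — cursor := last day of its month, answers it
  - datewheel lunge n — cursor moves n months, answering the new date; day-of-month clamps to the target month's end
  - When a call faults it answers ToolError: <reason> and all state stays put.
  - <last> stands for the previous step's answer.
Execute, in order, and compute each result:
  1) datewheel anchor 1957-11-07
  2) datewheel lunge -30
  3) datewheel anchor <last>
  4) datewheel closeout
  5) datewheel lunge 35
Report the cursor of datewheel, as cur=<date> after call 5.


Answer: cur=1958-04-30

Derivation:
I use datewheel anchor passing d→1957-11-07, and get 1957-11-07.
I try datewheel lunge passing n→-30, yielding 1955-05-07.
I run datewheel anchor passing d→<last>: 1955-05-07.
Now I run datewheel closeout, — result: 1955-05-31.
Next I call datewheel lunge passing n→35, and see 1958-04-30.


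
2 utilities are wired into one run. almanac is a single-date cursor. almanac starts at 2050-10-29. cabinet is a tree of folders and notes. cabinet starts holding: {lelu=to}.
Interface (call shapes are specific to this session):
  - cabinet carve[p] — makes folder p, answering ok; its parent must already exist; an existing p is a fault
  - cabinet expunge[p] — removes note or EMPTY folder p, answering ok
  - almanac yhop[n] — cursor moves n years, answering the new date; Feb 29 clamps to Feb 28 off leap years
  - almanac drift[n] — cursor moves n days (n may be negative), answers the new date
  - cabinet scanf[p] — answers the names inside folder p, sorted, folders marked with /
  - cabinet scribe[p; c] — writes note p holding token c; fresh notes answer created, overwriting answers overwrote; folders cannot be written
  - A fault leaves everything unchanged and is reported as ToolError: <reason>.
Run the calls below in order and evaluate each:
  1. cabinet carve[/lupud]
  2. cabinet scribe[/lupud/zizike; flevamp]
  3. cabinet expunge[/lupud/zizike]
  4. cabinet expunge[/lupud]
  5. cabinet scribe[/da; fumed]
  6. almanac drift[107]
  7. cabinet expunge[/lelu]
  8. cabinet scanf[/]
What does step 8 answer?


Answer: [da]

Derivation:
// 1. cabinet carve(p: /lupud) : ok
// 2. cabinet scribe(p: /lupud/zizike, c: flevamp) : created
// 3. cabinet expunge(p: /lupud/zizike) : ok
// 4. cabinet expunge(p: /lupud) : ok
// 5. cabinet scribe(p: /da, c: fumed) : created
// 6. almanac drift(n: 107) : 2051-02-13
// 7. cabinet expunge(p: /lelu) : ok
// 8. cabinet scanf(p: /) : [da]


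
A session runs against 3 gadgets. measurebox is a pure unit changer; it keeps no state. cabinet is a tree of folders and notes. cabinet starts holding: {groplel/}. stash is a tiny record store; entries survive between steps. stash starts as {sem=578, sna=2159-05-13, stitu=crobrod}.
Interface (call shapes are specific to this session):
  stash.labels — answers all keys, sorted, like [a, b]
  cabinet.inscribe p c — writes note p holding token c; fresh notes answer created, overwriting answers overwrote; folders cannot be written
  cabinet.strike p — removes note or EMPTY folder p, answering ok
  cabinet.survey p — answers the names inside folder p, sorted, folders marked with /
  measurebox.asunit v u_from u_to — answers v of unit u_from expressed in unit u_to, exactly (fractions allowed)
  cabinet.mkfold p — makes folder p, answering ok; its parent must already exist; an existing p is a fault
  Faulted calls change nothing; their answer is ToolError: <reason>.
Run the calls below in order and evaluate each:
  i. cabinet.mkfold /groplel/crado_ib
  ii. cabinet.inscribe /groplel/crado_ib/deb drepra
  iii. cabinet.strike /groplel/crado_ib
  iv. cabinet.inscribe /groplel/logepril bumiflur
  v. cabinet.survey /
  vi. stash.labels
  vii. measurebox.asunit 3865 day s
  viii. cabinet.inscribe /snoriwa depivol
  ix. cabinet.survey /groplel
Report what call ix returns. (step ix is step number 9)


Invoking mkfold passing p='/groplel/crado_ib', — result: ok.
Then inscribe passing p='/groplel/crado_ib/deb', c='drepra', which returns created.
Using strike passing p='/groplel/crado_ib', → ToolError: not empty.
Then inscribe passing p='/groplel/logepril', c='bumiflur', giving created.
Then survey passing p='/', — result: [groplel/].
Using labels, and see [sem, sna, stitu].
I run asunit passing v='3865', u_from='day', u_to='s': 333936000.
I try inscribe passing p='/snoriwa', c='depivol', and see created.
Invoking survey passing p='/groplel', — result: [crado_ib/, logepril].

Answer: [crado_ib/, logepril]


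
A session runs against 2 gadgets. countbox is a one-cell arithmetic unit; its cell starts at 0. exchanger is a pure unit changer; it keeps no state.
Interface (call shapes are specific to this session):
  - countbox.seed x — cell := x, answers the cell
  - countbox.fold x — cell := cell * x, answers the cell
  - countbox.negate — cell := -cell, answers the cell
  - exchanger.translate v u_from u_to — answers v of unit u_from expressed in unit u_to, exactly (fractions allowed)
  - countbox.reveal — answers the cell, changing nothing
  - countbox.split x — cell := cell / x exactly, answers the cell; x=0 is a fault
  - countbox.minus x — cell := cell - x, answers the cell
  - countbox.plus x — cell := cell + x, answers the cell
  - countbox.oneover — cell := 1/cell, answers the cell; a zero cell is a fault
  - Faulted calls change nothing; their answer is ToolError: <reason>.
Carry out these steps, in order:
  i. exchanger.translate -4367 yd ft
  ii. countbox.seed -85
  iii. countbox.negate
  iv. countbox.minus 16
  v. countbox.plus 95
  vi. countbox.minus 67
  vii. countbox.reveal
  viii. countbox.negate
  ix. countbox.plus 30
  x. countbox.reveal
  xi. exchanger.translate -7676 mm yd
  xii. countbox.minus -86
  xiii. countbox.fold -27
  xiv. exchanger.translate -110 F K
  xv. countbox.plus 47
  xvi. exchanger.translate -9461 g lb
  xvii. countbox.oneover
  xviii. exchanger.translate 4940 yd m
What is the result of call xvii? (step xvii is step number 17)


Answer: -1/466

Derivation:
I invoke exchanger.translate using v→-4367, u_from→yd, u_to→ft, → -13101.
Using countbox.seed using x→-85: -85.
Calling countbox.negate(), giving 85.
Using countbox.minus using x→16, yielding 69.
Calling countbox.plus using x→95, → 164.
Using countbox.minus using x→67, and get 97.
Then countbox.reveal(), which returns 97.
Calling countbox.negate, which returns -97.
Next I call countbox.plus using x→30, and get -67.
I call countbox.reveal, → -67.
I call exchanger.translate using v→-7676, u_from→mm, u_to→yd, and see -9595/1143.
Then countbox.minus using x→-86, yielding 19.
Now I run countbox.fold using x→-27, yielding -513.
Then exchanger.translate using v→-110, u_from→F, u_to→K, → 34967/180.
I try countbox.plus using x→47, — result: -466.
I run exchanger.translate using v→-9461, u_from→g, u_to→lb, giving -946100000/45359237.
I run countbox.oneover(), which returns -1/466.
I run exchanger.translate using v→4940, u_from→yd, u_to→m, → 564642/125.
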